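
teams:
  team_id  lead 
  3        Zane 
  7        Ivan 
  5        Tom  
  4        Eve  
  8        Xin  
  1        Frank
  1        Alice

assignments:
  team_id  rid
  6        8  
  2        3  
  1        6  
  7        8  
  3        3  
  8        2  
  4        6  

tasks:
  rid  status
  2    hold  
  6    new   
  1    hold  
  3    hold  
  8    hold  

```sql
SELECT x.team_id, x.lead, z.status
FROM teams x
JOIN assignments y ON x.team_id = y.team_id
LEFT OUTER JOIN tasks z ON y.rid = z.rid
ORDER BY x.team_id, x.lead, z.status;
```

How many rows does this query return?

Joins associate left-to-right: teams INNER JOIN assignments on team_id gives 6 intermediate row(s).
Then LEFT JOIN `tasks z` on rid: each of those 6 rows is kept; rows whose y.rid has no match in z get NULL for z's columns.
Result: 6 row(s).

6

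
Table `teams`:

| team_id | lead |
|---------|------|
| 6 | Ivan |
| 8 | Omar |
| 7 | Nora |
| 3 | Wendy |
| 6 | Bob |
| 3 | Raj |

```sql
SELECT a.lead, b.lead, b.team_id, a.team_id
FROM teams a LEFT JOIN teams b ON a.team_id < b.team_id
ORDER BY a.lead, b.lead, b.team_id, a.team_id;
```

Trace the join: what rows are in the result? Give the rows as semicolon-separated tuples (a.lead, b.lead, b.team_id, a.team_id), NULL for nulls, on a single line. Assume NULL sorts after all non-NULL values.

LEFT JOIN keeps every row from `teams a`; unmatched rows get NULL for `teams b`'s columns.
Matching on a.team_id < b.team_id.
- team_id=6: 2 matching b row(s), so 2 row(s) emitted.
- team_id=8: no b row matches, row kept with b columns NULL.
- team_id=7: 1 matching b row(s), so 1 row(s) emitted.
- team_id=3: 4 matching b row(s), so 4 row(s) emitted.
- team_id=6: 2 matching b row(s), so 2 row(s) emitted.
- team_id=3: 4 matching b row(s), so 4 row(s) emitted.

(Bob, Nora, 7, 6); (Bob, Omar, 8, 6); (Ivan, Nora, 7, 6); (Ivan, Omar, 8, 6); (Nora, Omar, 8, 7); (Omar, NULL, NULL, 8); (Raj, Bob, 6, 3); (Raj, Ivan, 6, 3); (Raj, Nora, 7, 3); (Raj, Omar, 8, 3); (Wendy, Bob, 6, 3); (Wendy, Ivan, 6, 3); (Wendy, Nora, 7, 3); (Wendy, Omar, 8, 3)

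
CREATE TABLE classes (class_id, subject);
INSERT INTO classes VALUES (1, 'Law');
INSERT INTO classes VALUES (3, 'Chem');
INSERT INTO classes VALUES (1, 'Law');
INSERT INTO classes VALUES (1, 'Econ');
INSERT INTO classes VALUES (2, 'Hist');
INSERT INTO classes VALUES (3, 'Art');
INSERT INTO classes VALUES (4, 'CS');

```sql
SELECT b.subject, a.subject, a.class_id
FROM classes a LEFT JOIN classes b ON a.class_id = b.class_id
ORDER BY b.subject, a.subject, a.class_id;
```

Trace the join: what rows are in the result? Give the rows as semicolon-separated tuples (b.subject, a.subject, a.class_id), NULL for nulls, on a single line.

(Art, Art, 3); (Art, Chem, 3); (CS, CS, 4); (Chem, Art, 3); (Chem, Chem, 3); (Econ, Econ, 1); (Econ, Law, 1); (Econ, Law, 1); (Hist, Hist, 2); (Law, Econ, 1); (Law, Econ, 1); (Law, Law, 1); (Law, Law, 1); (Law, Law, 1); (Law, Law, 1)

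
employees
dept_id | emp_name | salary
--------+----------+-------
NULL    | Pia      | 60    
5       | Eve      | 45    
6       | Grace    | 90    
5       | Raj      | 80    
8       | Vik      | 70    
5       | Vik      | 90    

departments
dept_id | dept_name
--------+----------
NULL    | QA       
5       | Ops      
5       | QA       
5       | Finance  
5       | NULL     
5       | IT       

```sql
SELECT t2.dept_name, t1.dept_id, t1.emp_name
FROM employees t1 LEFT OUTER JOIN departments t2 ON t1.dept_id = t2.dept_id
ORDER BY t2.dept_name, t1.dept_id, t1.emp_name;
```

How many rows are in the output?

LEFT JOIN keeps every row from `employees`; unmatched rows get NULL for `departments`'s columns.
Matching on t1.dept_id = t2.dept_id. A NULL in a compared column never satisfies the condition.
Matched pairs: 15; unmatched t1 rows kept: 3.
Total: 15 matched + 3 padded = 18 rows.

18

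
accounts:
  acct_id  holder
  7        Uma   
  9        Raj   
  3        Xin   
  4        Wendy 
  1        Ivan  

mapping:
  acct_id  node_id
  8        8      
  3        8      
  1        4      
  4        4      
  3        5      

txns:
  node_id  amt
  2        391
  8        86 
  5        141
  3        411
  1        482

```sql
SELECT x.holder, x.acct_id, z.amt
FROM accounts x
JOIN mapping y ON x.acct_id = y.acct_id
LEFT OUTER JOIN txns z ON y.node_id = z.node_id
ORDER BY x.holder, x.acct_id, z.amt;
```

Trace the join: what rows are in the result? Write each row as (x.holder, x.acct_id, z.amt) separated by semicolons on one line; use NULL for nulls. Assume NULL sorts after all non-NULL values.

(Ivan, 1, NULL); (Wendy, 4, NULL); (Xin, 3, 86); (Xin, 3, 141)

Joins associate left-to-right: accounts INNER JOIN mapping on acct_id gives 4 intermediate row(s).
Then LEFT JOIN `txns z` on node_id: each of those 4 rows is kept; rows whose y.node_id has no match in z get NULL for z's columns.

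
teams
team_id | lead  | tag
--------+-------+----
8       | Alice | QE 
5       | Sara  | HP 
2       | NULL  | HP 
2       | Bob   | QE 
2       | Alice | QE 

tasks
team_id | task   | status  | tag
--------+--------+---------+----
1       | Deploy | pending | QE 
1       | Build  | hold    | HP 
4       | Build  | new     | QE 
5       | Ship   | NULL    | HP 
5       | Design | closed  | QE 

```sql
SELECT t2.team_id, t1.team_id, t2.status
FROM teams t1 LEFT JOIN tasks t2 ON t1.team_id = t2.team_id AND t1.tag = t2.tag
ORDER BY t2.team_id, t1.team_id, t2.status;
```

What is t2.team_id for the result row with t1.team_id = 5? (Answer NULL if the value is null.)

LEFT JOIN keeps every row from `teams`; unmatched rows get NULL for `tasks`'s columns.
Matching on t1.team_id = t2.team_id AND t1.tag = t2.tag.
- t1 row (team_id=8, tag=QE): no match → kept, t2 columns NULL.
- t1 row (team_id=5, tag=HP): matches 1 t2 row(s) → 1 output row(s).
- t1 row (team_id=2, tag=HP): no match → kept, t2 columns NULL.
- t1 row (team_id=2, tag=QE): no match → kept, t2 columns NULL.
- t1 row (team_id=2, tag=QE): no match → kept, t2 columns NULL.

5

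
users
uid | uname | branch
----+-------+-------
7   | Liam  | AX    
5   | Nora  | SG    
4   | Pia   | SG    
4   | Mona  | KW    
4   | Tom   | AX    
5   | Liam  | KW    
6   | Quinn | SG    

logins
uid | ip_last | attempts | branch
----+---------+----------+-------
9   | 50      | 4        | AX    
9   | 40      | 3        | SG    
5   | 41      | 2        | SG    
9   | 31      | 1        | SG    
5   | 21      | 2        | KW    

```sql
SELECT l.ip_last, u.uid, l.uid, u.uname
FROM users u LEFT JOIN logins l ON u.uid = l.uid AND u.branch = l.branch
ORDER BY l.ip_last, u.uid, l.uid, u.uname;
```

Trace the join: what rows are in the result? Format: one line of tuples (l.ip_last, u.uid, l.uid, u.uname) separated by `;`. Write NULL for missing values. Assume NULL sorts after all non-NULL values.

LEFT JOIN keeps every row from `users`; unmatched rows get NULL for `logins`'s columns.
Matching on u.uid = l.uid AND u.branch = l.branch.
- uid=7, branch=AX: no l row matches, row kept with l columns NULL.
- uid=5, branch=SG: 1 matching l row(s), so 1 row(s) emitted.
- uid=4, branch=SG: no l row matches, row kept with l columns NULL.
- uid=4, branch=KW: no l row matches, row kept with l columns NULL.
- uid=4, branch=AX: no l row matches, row kept with l columns NULL.
- uid=5, branch=KW: 1 matching l row(s), so 1 row(s) emitted.
- uid=6, branch=SG: no l row matches, row kept with l columns NULL.
After projecting and ordering:
l.ip_last | u.uid | l.uid | u.uname
21 | 5 | 5 | Liam
41 | 5 | 5 | Nora
NULL | 4 | NULL | Mona
NULL | 4 | NULL | Pia
NULL | 4 | NULL | Tom
NULL | 6 | NULL | Quinn
NULL | 7 | NULL | Liam

(21, 5, 5, Liam); (41, 5, 5, Nora); (NULL, 4, NULL, Mona); (NULL, 4, NULL, Pia); (NULL, 4, NULL, Tom); (NULL, 6, NULL, Quinn); (NULL, 7, NULL, Liam)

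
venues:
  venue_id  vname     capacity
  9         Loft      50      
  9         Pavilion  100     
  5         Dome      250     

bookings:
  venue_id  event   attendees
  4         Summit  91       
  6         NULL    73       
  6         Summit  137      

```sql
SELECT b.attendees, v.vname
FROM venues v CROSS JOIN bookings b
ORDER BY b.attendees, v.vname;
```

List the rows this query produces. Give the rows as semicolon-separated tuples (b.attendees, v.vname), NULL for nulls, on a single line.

(73, Dome); (73, Loft); (73, Pavilion); (91, Dome); (91, Loft); (91, Pavilion); (137, Dome); (137, Loft); (137, Pavilion)

CROSS JOIN pairs every row of `venues` with every row of `bookings`: 3 × 3 = 9 rows.
After projecting and ordering:
b.attendees | v.vname
73 | Dome
73 | Loft
73 | Pavilion
91 | Dome
91 | Loft
91 | Pavilion
137 | Dome
137 | Loft
137 | Pavilion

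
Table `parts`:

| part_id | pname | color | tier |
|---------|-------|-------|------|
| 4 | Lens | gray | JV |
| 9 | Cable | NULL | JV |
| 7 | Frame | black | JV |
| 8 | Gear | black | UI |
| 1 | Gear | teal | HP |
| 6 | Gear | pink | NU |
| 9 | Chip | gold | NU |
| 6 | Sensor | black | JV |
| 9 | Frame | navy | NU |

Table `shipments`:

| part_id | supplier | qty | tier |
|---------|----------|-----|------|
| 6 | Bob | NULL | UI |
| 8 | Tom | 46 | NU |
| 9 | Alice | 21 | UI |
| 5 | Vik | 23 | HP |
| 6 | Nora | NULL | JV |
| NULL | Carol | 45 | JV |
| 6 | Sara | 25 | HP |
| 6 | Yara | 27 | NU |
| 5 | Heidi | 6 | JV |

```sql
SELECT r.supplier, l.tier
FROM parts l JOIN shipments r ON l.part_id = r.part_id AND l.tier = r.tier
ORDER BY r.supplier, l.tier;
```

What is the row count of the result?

2

INNER JOIN keeps only pairs where the ON condition holds.
Matching on l.part_id = r.part_id AND l.tier = r.tier. A NULL in a compared column never satisfies the condition.
- l (part_id=4, tier=JV) has no partner → excluded.
- l (part_id=9, tier=JV) has no partner → excluded.
- l (part_id=7, tier=JV) has no partner → excluded.
- l (part_id=8, tier=UI) has no partner → excluded.
- l (part_id=1, tier=HP) has no partner → excluded.
- l (part_id=6, tier=NU) pairs with 1 row(s) of r.
- l (part_id=9, tier=NU) has no partner → excluded.
- l (part_id=6, tier=JV) pairs with 1 row(s) of r.
- l (part_id=9, tier=NU) has no partner → excluded.
Total: 2 rows.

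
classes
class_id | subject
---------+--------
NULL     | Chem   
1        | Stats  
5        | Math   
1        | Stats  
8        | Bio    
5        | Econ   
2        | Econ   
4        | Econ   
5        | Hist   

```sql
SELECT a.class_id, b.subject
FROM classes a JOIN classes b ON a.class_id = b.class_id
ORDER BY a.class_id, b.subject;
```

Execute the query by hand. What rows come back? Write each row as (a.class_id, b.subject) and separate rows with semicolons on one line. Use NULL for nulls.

(1, Stats); (1, Stats); (1, Stats); (1, Stats); (2, Econ); (4, Econ); (5, Econ); (5, Econ); (5, Econ); (5, Hist); (5, Hist); (5, Hist); (5, Math); (5, Math); (5, Math); (8, Bio)

INNER JOIN keeps only pairs where the ON condition holds.
Matching on a.class_id = b.class_id. A NULL in a compared column never satisfies the condition.
- a (class_id=NULL) has no partner → excluded.
- a (class_id=1) pairs with 2 row(s) of b.
- a (class_id=5) pairs with 3 row(s) of b.
- a (class_id=1) pairs with 2 row(s) of b.
- a (class_id=8) pairs with 1 row(s) of b.
- a (class_id=5) pairs with 3 row(s) of b.
- a (class_id=2) pairs with 1 row(s) of b.
- a (class_id=4) pairs with 1 row(s) of b.
- a (class_id=5) pairs with 3 row(s) of b.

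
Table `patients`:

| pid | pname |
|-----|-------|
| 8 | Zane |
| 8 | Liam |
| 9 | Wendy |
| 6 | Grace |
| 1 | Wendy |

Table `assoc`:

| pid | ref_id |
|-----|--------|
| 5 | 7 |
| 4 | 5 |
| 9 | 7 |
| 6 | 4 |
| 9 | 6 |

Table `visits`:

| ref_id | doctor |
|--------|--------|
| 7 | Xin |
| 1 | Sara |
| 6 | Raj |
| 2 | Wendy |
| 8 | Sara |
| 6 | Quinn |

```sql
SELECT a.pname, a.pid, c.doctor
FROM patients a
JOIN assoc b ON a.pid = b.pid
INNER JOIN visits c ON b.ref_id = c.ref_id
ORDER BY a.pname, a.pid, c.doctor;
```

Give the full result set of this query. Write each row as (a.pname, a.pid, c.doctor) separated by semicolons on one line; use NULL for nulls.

Step 1 — a INNER JOIN b on pid → 3 row(s).
Then INNER JOIN `visits c` on ref_id: keep only rows whose b.ref_id appears in c.

(Wendy, 9, Quinn); (Wendy, 9, Raj); (Wendy, 9, Xin)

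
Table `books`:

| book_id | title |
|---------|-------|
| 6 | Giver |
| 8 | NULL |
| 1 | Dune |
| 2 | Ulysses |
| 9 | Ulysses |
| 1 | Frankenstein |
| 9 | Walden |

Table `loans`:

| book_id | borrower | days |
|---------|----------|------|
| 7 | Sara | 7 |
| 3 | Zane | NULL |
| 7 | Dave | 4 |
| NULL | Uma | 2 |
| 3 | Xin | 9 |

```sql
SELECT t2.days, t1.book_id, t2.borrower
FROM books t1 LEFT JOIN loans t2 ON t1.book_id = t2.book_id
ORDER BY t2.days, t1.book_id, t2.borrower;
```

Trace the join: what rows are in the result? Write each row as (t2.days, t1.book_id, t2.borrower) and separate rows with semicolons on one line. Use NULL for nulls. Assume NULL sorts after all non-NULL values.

(NULL, 1, NULL); (NULL, 1, NULL); (NULL, 2, NULL); (NULL, 6, NULL); (NULL, 8, NULL); (NULL, 9, NULL); (NULL, 9, NULL)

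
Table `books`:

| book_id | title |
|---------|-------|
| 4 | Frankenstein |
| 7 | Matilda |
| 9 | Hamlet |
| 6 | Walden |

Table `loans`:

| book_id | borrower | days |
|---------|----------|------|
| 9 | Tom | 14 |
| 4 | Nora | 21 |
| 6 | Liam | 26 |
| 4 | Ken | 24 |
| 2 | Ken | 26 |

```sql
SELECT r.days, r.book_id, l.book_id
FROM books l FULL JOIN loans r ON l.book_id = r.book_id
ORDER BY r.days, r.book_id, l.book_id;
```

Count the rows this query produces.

6

FULL OUTER JOIN keeps every row from both sides; unmatched rows get NULL for the other side's columns.
Matching on l.book_id = r.book_id.
- l[0] book_id=4 → 2 match(es) in r → 2 row(s).
- l[1] book_id=7 → no match; kept with NULLs on the r side.
- l[2] book_id=9 → 1 match(es) in r → 1 row(s).
- l[3] book_id=6 → 1 match(es) in r → 1 row(s).
- 1 row(s) from r found no l partner → padded with NULL.
Total: 4 matched + 2 padded = 6 rows.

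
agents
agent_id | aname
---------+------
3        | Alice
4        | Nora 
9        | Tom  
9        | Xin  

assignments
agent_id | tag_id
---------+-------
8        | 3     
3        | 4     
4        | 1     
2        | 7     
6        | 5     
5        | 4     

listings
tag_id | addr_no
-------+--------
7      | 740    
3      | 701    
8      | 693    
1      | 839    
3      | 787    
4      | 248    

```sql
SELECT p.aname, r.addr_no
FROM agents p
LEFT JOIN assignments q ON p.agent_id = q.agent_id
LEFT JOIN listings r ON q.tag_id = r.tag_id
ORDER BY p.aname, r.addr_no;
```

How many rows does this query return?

Evaluate left to right. First `agents p LEFT JOIN assignments q` on agent_id: 4 row(s).
Then LEFT JOIN `listings r` on tag_id: each of those 4 rows is kept; rows whose q.tag_id has no match in r get NULL for r's columns.
Result: 4 row(s).

4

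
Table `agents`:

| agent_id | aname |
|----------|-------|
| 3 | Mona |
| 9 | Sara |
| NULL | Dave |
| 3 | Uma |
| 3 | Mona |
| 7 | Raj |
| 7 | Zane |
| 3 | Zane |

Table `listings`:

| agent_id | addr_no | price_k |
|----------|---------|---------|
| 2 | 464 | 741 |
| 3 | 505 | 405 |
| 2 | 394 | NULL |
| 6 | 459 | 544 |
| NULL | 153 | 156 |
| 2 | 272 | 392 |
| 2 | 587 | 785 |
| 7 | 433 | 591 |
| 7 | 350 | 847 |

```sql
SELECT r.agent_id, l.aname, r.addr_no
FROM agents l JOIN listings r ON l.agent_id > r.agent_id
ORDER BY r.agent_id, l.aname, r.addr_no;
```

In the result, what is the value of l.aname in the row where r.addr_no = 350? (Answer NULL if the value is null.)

Sara

INNER JOIN keeps only pairs where the ON condition holds.
Matching on l.agent_id > r.agent_id. A NULL in a compared column never satisfies the condition.
- l row (agent_id=3): matches 4 r row(s) → 4 output row(s).
- l row (agent_id=9): matches 8 r row(s) → 8 output row(s).
- l row (agent_id=NULL): no match → dropped.
- l row (agent_id=3): matches 4 r row(s) → 4 output row(s).
- l row (agent_id=3): matches 4 r row(s) → 4 output row(s).
- l row (agent_id=7): matches 6 r row(s) → 6 output row(s).
- l row (agent_id=7): matches 6 r row(s) → 6 output row(s).
- l row (agent_id=3): matches 4 r row(s) → 4 output row(s).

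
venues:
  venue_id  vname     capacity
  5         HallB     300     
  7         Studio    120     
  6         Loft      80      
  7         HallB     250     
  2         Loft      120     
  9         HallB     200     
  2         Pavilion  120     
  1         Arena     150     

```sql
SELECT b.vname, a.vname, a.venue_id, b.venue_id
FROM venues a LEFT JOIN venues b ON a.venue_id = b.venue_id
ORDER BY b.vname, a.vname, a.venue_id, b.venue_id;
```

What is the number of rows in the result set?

12

LEFT JOIN keeps every row from `venues a`; unmatched rows get NULL for `venues b`'s columns.
Matching on a.venue_id = b.venue_id.
- venue_id=5: 1 matching b row(s), so 1 row(s) emitted.
- venue_id=7: 2 matching b row(s), so 2 row(s) emitted.
- venue_id=6: 1 matching b row(s), so 1 row(s) emitted.
- venue_id=7: 2 matching b row(s), so 2 row(s) emitted.
- venue_id=2: 2 matching b row(s), so 2 row(s) emitted.
- venue_id=9: 1 matching b row(s), so 1 row(s) emitted.
- venue_id=2: 2 matching b row(s), so 2 row(s) emitted.
- venue_id=1: 1 matching b row(s), so 1 row(s) emitted.
Total: 12 rows.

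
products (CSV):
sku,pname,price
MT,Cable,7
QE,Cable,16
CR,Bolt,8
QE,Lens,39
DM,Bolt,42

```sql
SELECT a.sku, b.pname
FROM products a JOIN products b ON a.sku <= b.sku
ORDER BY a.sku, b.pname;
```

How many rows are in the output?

16

INNER JOIN keeps only pairs where the ON condition holds.
Matching on a.sku <= b.sku.
Matched pairs: 16.
Total: 16 rows.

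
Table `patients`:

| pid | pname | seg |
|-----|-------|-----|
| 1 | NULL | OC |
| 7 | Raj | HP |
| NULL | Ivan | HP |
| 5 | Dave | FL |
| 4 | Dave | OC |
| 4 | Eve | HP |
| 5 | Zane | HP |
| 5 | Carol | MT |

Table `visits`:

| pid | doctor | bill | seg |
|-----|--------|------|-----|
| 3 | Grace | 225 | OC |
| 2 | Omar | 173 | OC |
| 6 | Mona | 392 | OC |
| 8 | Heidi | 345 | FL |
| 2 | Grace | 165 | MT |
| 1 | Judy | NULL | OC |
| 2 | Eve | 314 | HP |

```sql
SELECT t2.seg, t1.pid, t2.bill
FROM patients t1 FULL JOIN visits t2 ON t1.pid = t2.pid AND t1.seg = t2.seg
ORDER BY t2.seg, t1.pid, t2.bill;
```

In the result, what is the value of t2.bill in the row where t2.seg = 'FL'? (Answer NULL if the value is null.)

345

FULL OUTER JOIN keeps every row from both sides; unmatched rows get NULL for the other side's columns.
Matching on t1.pid = t2.pid AND t1.seg = t2.seg. A NULL in a compared column never satisfies the condition.
Matched pairs: 1; unmatched t1 rows kept: 7; unmatched t2 rows kept: 6.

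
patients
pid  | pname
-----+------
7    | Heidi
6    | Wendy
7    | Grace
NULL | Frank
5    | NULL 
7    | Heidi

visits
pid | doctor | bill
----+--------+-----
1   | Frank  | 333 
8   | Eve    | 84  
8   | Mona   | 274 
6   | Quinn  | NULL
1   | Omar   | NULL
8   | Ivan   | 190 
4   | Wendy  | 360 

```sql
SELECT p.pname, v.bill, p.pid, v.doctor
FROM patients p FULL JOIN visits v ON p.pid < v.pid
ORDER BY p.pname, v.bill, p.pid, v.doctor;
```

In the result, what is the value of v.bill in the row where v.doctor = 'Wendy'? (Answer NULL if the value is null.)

FULL OUTER JOIN keeps every row from both sides; unmatched rows get NULL for the other side's columns.
Matching on p.pid < v.pid. A NULL in a compared column never satisfies the condition.
- p[0] pid=7 → 3 match(es) in v → 3 row(s).
- p[1] pid=6 → 3 match(es) in v → 3 row(s).
- p[2] pid=7 → 3 match(es) in v → 3 row(s).
- p[3] pid=NULL → no match; kept with NULLs on the v side.
- p[4] pid=5 → 4 match(es) in v → 4 row(s).
- p[5] pid=7 → 3 match(es) in v → 3 row(s).
- plus 3 unmatched v row(s), each kept with NULL p columns.

360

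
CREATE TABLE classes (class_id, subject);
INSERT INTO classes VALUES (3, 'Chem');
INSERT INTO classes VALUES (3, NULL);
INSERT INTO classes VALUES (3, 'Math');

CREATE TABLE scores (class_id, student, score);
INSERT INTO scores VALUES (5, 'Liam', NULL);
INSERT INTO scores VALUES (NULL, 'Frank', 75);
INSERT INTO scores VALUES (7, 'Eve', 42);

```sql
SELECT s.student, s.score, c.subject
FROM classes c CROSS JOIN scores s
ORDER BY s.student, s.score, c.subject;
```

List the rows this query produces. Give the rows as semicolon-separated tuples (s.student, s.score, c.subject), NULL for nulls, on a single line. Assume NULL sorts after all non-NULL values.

CROSS JOIN pairs every row of `classes` with every row of `scores`: 3 × 3 = 9 rows.

(Eve, 42, Chem); (Eve, 42, Math); (Eve, 42, NULL); (Frank, 75, Chem); (Frank, 75, Math); (Frank, 75, NULL); (Liam, NULL, Chem); (Liam, NULL, Math); (Liam, NULL, NULL)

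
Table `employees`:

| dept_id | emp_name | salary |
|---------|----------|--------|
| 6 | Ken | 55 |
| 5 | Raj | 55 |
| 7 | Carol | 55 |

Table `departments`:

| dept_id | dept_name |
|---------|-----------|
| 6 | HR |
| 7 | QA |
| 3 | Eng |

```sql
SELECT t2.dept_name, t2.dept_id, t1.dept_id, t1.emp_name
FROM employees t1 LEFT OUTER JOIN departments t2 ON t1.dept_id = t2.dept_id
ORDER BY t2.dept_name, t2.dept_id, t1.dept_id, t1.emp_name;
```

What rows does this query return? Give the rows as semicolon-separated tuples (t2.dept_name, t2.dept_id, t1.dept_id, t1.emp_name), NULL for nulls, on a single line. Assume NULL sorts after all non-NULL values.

(HR, 6, 6, Ken); (QA, 7, 7, Carol); (NULL, NULL, 5, Raj)

LEFT JOIN keeps every row from `employees`; unmatched rows get NULL for `departments`'s columns.
Matching on t1.dept_id = t2.dept_id.
Matched pairs: 2; unmatched t1 rows kept: 1.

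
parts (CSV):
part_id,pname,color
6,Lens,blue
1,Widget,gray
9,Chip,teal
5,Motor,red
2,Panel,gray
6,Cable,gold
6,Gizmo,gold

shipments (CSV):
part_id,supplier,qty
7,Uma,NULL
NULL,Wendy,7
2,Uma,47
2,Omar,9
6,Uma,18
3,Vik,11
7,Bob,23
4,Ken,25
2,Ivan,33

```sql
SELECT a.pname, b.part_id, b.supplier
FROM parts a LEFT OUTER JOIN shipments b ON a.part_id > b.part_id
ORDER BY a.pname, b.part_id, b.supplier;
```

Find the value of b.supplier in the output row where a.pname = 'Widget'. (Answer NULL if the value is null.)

LEFT JOIN keeps every row from `parts`; unmatched rows get NULL for `shipments`'s columns.
Matching on a.part_id > b.part_id. A NULL in a compared column never satisfies the condition.
- a (part_id=6) pairs with 5 row(s) of b.
- a (part_id=1) has no partner → padded with NULL.
- a (part_id=9) pairs with 8 row(s) of b.
- a (part_id=5) pairs with 5 row(s) of b.
- a (part_id=2) has no partner → padded with NULL.
- a (part_id=6) pairs with 5 row(s) of b.
- a (part_id=6) pairs with 5 row(s) of b.

NULL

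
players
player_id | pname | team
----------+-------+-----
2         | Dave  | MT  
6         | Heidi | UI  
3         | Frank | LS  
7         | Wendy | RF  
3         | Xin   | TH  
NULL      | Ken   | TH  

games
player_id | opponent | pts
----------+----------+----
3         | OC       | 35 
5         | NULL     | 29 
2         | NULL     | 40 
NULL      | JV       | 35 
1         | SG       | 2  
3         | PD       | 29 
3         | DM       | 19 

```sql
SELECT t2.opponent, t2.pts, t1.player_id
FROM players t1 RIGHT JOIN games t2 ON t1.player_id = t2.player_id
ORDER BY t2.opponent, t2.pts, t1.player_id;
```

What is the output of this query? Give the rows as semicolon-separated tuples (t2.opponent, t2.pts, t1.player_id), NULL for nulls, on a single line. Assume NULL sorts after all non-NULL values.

(DM, 19, 3); (DM, 19, 3); (JV, 35, NULL); (OC, 35, 3); (OC, 35, 3); (PD, 29, 3); (PD, 29, 3); (SG, 2, NULL); (NULL, 29, NULL); (NULL, 40, 2)

RIGHT JOIN keeps every row from `games`; unmatched rows get NULL for `players`'s columns.
Matching on t1.player_id = t2.player_id. A NULL in a compared column never satisfies the condition.
- t1[0] player_id=2 → 1 match(es) in t2 → 1 row(s).
- t1[1] player_id=6 → no match.
- t1[2] player_id=3 → 3 match(es) in t2 → 3 row(s).
- t1[3] player_id=7 → no match.
- t1[4] player_id=3 → 3 match(es) in t2 → 3 row(s).
- t1[5] player_id=NULL → no match.
- 3 row(s) from t2 found no t1 partner → padded with NULL.
After projecting and ordering:
t2.opponent | t2.pts | t1.player_id
DM | 19 | 3
DM | 19 | 3
JV | 35 | NULL
OC | 35 | 3
OC | 35 | 3
PD | 29 | 3
PD | 29 | 3
SG | 2 | NULL
NULL | 29 | NULL
NULL | 40 | 2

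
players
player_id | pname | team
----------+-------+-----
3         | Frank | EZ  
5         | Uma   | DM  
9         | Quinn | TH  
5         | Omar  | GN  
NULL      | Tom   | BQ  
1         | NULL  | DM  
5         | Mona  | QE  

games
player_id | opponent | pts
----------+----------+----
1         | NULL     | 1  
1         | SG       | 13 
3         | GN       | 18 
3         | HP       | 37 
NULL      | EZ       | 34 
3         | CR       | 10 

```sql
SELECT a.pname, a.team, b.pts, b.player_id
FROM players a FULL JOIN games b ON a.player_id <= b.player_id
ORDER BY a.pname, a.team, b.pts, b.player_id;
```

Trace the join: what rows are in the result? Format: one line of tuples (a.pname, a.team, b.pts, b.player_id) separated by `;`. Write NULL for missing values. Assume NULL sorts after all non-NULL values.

FULL OUTER JOIN keeps every row from both sides; unmatched rows get NULL for the other side's columns.
Matching on a.player_id <= b.player_id. A NULL in a compared column never satisfies the condition.
Matched pairs: 8; unmatched a rows kept: 5; unmatched b rows kept: 1.

(Frank, EZ, 10, 3); (Frank, EZ, 18, 3); (Frank, EZ, 37, 3); (Mona, QE, NULL, NULL); (Omar, GN, NULL, NULL); (Quinn, TH, NULL, NULL); (Tom, BQ, NULL, NULL); (Uma, DM, NULL, NULL); (NULL, DM, 1, 1); (NULL, DM, 10, 3); (NULL, DM, 13, 1); (NULL, DM, 18, 3); (NULL, DM, 37, 3); (NULL, NULL, 34, NULL)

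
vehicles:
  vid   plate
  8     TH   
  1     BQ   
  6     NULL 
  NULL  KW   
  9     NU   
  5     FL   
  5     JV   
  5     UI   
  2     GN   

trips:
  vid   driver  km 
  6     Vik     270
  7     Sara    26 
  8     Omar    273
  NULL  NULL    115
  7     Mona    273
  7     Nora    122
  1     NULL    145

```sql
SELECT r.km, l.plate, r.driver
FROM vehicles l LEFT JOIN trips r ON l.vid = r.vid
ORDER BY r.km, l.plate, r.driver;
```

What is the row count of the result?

9

LEFT JOIN keeps every row from `vehicles`; unmatched rows get NULL for `trips`'s columns.
Matching on l.vid = r.vid. A NULL in a compared column never satisfies the condition.
Matched pairs: 3; unmatched l rows kept: 6.
Total: 3 matched + 6 padded = 9 rows.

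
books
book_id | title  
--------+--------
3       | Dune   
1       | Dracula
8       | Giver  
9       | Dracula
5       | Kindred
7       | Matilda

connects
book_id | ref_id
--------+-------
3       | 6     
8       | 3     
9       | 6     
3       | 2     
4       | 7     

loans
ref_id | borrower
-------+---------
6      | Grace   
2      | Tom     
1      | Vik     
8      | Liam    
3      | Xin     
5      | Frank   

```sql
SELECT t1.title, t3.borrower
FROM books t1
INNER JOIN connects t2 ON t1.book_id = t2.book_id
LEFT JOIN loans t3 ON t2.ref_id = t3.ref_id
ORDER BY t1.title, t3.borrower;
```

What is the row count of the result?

4

Step 1 — t1 INNER JOIN t2 on book_id → 4 row(s).
Then LEFT JOIN `loans t3` on ref_id: each of those 4 rows is kept; rows whose t2.ref_id has no match in t3 get NULL for t3's columns.
Result: 4 row(s).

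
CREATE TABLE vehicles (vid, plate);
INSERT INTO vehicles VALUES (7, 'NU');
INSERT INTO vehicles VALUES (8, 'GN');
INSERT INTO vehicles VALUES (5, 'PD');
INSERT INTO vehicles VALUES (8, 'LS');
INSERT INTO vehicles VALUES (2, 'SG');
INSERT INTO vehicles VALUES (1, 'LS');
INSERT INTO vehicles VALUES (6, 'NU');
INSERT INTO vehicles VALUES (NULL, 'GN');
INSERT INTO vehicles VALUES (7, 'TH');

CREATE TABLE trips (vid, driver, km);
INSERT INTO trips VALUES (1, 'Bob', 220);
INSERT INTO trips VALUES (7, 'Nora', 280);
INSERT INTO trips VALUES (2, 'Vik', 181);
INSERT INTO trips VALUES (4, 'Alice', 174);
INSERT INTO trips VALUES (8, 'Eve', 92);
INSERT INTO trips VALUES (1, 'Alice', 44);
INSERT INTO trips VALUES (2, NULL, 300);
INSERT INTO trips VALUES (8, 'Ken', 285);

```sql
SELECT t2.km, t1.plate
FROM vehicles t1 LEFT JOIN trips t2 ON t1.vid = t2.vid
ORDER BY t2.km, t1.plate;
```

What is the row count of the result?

LEFT JOIN keeps every row from `vehicles`; unmatched rows get NULL for `trips`'s columns.
Matching on t1.vid = t2.vid. A NULL in a compared column never satisfies the condition.
- t1 row (vid=7): matches 1 t2 row(s) → 1 output row(s).
- t1 row (vid=8): matches 2 t2 row(s) → 2 output row(s).
- t1 row (vid=5): no match → kept, t2 columns NULL.
- t1 row (vid=8): matches 2 t2 row(s) → 2 output row(s).
- t1 row (vid=2): matches 2 t2 row(s) → 2 output row(s).
- t1 row (vid=1): matches 2 t2 row(s) → 2 output row(s).
- t1 row (vid=6): no match → kept, t2 columns NULL.
- t1 row (vid=NULL): no match → kept, t2 columns NULL.
- t1 row (vid=7): matches 1 t2 row(s) → 1 output row(s).
Total: 10 matched + 3 padded = 13 rows.

13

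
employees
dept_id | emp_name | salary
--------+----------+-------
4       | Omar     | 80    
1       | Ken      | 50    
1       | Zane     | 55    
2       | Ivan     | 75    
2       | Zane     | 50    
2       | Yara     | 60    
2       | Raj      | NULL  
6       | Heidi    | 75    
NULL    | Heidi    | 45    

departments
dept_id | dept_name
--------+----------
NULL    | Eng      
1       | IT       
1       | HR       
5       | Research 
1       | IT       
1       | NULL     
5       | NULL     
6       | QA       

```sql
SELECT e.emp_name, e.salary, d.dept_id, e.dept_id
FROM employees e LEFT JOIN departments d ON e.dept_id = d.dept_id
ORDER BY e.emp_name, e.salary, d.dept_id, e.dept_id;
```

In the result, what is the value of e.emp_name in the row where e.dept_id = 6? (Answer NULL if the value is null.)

Heidi

LEFT JOIN keeps every row from `employees`; unmatched rows get NULL for `departments`'s columns.
Matching on e.dept_id = d.dept_id. A NULL in a compared column never satisfies the condition.
Matched pairs: 9; unmatched e rows kept: 6.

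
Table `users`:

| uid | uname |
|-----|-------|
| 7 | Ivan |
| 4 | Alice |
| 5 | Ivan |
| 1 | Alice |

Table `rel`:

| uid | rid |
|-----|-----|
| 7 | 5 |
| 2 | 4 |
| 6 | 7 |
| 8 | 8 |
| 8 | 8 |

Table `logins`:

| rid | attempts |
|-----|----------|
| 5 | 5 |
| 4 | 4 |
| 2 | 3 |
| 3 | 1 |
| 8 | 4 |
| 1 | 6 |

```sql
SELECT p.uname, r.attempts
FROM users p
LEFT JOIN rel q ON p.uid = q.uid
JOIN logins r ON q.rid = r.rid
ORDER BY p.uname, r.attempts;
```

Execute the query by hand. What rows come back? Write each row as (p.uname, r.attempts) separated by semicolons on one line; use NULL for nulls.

Evaluate left to right. First `users p LEFT JOIN rel q` on uid: 4 row(s).
Then INNER JOIN `logins r` on rid: keep only rows whose q.rid appears in r.

(Ivan, 5)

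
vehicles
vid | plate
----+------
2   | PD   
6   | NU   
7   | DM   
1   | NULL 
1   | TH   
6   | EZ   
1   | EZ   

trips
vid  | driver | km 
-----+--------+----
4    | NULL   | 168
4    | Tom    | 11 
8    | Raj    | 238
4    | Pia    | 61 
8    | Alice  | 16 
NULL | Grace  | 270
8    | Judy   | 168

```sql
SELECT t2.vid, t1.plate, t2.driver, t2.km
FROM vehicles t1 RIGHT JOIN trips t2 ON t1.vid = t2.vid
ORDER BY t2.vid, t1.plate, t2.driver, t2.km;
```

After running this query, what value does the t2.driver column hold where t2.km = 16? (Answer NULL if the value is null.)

Alice

RIGHT JOIN keeps every row from `trips`; unmatched rows get NULL for `vehicles`'s columns.
Matching on t1.vid = t2.vid. A NULL in a compared column never satisfies the condition.
Matched pairs: 0; unmatched t2 rows kept: 7.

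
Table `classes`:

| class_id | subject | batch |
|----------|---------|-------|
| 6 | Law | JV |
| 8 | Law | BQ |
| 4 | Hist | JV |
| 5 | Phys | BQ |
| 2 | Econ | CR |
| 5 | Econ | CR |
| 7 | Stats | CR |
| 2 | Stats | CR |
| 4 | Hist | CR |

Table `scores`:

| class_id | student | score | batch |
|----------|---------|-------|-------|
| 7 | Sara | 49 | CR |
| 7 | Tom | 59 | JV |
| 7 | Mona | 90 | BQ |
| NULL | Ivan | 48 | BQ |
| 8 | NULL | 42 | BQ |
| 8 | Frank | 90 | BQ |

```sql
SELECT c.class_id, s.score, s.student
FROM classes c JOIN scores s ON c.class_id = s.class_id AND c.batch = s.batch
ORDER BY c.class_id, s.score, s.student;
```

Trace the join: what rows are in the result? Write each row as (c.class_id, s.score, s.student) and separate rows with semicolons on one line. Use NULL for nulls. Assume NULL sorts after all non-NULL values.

INNER JOIN keeps only pairs where the ON condition holds.
Matching on c.class_id = s.class_id AND c.batch = s.batch. A NULL in a compared column never satisfies the condition.
Matched pairs: 3.

(7, 49, Sara); (8, 42, NULL); (8, 90, Frank)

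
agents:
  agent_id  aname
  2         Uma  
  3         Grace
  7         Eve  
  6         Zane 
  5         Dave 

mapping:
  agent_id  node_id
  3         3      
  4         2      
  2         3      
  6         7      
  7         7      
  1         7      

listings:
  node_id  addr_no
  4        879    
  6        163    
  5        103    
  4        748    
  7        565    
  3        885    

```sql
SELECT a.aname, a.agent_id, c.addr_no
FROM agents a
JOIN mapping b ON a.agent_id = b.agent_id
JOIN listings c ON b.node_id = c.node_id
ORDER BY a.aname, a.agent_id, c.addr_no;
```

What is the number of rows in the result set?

4

Step 1 — a INNER JOIN b on agent_id → 4 row(s).
Then INNER JOIN `listings c` on node_id: keep only rows whose b.node_id appears in c.
Result: 4 row(s).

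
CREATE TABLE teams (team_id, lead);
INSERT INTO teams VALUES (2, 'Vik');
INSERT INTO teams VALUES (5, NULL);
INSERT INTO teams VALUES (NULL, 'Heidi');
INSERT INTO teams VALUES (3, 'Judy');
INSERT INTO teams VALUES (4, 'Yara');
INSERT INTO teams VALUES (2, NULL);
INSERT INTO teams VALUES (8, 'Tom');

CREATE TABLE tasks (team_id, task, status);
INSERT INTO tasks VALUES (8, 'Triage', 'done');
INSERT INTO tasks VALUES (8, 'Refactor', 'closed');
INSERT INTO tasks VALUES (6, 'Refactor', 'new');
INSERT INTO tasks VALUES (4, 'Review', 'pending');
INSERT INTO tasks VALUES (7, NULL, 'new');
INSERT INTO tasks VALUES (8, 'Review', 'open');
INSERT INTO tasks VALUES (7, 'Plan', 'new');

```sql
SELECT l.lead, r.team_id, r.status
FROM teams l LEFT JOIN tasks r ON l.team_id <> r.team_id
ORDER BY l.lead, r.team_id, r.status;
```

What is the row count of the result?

LEFT JOIN keeps every row from `teams`; unmatched rows get NULL for `tasks`'s columns.
Matching on l.team_id <> r.team_id. A NULL in a compared column never satisfies the condition.
Matched pairs: 38; unmatched l rows kept: 1.
Total: 38 matched + 1 padded = 39 rows.

39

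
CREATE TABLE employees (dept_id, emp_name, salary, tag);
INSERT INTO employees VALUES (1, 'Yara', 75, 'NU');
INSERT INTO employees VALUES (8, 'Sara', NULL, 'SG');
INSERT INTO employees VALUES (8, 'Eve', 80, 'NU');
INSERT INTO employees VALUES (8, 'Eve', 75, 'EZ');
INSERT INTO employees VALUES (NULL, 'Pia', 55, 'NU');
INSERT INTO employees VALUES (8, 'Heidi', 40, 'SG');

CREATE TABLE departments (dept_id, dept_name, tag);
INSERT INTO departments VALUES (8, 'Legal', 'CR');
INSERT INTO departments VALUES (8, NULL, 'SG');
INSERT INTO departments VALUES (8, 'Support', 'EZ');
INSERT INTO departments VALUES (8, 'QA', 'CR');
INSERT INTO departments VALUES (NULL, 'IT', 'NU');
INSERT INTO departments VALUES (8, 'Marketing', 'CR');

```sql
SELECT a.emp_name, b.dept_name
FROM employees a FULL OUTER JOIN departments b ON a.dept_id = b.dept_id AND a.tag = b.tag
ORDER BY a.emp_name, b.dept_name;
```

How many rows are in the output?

10

FULL OUTER JOIN keeps every row from both sides; unmatched rows get NULL for the other side's columns.
Matching on a.dept_id = b.dept_id AND a.tag = b.tag. A NULL in a compared column never satisfies the condition.
Matched pairs: 3; unmatched a rows kept: 3; unmatched b rows kept: 4.
Total: 3 matched + 7 padded = 10 rows.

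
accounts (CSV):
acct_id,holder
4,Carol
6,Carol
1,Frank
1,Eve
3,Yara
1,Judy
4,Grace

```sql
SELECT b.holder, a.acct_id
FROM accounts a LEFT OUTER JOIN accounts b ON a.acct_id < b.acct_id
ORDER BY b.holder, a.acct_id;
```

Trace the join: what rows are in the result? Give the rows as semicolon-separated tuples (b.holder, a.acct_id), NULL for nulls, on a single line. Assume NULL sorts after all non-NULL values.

(Carol, 1); (Carol, 1); (Carol, 1); (Carol, 1); (Carol, 1); (Carol, 1); (Carol, 3); (Carol, 3); (Carol, 4); (Carol, 4); (Grace, 1); (Grace, 1); (Grace, 1); (Grace, 3); (Yara, 1); (Yara, 1); (Yara, 1); (NULL, 6)

LEFT JOIN keeps every row from `accounts a`; unmatched rows get NULL for `accounts b`'s columns.
Matching on a.acct_id < b.acct_id.
Matched pairs: 17; unmatched a rows kept: 1.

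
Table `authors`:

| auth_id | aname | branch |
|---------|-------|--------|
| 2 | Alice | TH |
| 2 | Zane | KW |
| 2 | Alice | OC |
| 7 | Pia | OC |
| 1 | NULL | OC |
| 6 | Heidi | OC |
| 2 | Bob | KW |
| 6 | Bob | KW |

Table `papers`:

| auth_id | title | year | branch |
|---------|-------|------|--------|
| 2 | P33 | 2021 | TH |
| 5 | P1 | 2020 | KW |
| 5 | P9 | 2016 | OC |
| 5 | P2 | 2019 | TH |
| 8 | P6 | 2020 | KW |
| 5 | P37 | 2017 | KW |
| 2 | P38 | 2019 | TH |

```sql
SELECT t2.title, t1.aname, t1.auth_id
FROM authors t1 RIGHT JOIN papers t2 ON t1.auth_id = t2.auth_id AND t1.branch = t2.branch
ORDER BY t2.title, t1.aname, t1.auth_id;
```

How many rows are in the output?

7

RIGHT JOIN keeps every row from `papers`; unmatched rows get NULL for `authors`'s columns.
Matching on t1.auth_id = t2.auth_id AND t1.branch = t2.branch.
Matched pairs: 2; unmatched t2 rows kept: 5.
Total: 2 matched + 5 padded = 7 rows.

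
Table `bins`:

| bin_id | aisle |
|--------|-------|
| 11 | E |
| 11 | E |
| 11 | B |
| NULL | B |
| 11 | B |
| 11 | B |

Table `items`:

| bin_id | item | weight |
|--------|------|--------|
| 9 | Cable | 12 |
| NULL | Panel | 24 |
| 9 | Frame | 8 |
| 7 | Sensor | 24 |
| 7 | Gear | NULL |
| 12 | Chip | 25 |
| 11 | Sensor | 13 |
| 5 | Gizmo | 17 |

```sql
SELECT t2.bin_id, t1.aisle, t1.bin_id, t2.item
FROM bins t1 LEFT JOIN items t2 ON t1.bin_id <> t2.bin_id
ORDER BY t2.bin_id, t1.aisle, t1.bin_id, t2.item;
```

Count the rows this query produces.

LEFT JOIN keeps every row from `bins`; unmatched rows get NULL for `items`'s columns.
Matching on t1.bin_id <> t2.bin_id. A NULL in a compared column never satisfies the condition.
- t1 (bin_id=11) pairs with 6 row(s) of t2.
- t1 (bin_id=11) pairs with 6 row(s) of t2.
- t1 (bin_id=11) pairs with 6 row(s) of t2.
- t1 (bin_id=NULL) has no partner → padded with NULL.
- t1 (bin_id=11) pairs with 6 row(s) of t2.
- t1 (bin_id=11) pairs with 6 row(s) of t2.
Total: 30 matched + 1 padded = 31 rows.

31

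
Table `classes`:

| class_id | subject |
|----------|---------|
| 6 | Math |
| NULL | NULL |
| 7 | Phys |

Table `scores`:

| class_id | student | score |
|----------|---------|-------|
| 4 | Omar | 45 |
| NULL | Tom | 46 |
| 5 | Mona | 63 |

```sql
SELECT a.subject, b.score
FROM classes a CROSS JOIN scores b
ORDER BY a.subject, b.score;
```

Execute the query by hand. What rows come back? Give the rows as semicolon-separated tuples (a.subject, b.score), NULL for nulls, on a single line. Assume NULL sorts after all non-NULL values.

(Math, 45); (Math, 46); (Math, 63); (Phys, 45); (Phys, 46); (Phys, 63); (NULL, 45); (NULL, 46); (NULL, 63)

CROSS JOIN pairs every row of `classes` with every row of `scores`: 3 × 3 = 9 rows.
After projecting and ordering:
a.subject | b.score
Math | 45
Math | 46
Math | 63
Phys | 45
Phys | 46
Phys | 63
NULL | 45
NULL | 46
NULL | 63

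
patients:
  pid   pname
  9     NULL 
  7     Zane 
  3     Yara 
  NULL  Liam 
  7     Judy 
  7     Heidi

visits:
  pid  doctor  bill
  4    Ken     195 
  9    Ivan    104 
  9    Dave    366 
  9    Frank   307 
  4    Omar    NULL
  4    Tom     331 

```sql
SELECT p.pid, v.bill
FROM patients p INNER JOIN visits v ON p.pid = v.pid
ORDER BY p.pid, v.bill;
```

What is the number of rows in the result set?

INNER JOIN keeps only pairs where the ON condition holds.
Matching on p.pid = v.pid. A NULL in a compared column never satisfies the condition.
Matched pairs: 3.
Total: 3 rows.

3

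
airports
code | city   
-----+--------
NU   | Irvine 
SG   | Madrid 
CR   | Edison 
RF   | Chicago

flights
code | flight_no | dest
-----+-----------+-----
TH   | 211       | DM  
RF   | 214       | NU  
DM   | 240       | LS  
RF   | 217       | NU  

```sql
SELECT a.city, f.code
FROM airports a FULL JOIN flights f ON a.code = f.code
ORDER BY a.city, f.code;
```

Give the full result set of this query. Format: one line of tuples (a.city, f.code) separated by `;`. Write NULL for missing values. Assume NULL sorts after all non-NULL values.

(Chicago, RF); (Chicago, RF); (Edison, NULL); (Irvine, NULL); (Madrid, NULL); (NULL, DM); (NULL, TH)

FULL OUTER JOIN keeps every row from both sides; unmatched rows get NULL for the other side's columns.
Matching on a.code = f.code.
- code=NU: no f row matches, row kept with f columns NULL.
- code=SG: no f row matches, row kept with f columns NULL.
- code=CR: no f row matches, row kept with f columns NULL.
- code=RF: 2 matching f row(s), so 2 row(s) emitted.
- 2 f row(s) had no a match → kept, a columns NULL.
After projecting and ordering:
a.city | f.code
Chicago | RF
Chicago | RF
Edison | NULL
Irvine | NULL
Madrid | NULL
NULL | DM
NULL | TH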